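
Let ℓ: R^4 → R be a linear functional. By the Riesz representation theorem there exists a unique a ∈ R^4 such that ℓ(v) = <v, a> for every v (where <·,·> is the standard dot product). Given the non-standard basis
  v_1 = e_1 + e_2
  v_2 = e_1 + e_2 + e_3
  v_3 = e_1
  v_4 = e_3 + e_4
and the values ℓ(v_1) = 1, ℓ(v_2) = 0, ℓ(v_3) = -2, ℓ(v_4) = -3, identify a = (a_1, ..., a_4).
a = (-2, 3, -1, -2)

Write a = (a_1, ..., a_4) in the standard basis. For each basis vector v_i, ℓ(v_i) = <v_i, a> is a linear equation in the a_j's. Collect the n equations into a matrix system V a = ℓ, where row i of V is v_i (expressed in the standard basis). Since V is invertible (lower-triangular with 1s on the diagonal, up to permutation), solve by back-substitution:
  V =
[[1, 1, 0, 0],
 [1, 1, 1, 0],
 [1, 0, 0, 0],
 [0, 0, 1, 1]]
  V a = (1, 0, -2, -3)
Solving gives a = (-2, 3, -1, -2).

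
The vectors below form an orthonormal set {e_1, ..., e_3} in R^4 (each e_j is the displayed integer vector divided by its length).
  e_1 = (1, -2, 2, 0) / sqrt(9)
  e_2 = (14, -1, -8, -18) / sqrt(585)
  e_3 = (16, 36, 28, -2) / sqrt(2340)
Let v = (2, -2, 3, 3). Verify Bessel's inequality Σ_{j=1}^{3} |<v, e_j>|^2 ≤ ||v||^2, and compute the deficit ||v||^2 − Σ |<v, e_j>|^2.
Σ |<v, e_j>|^2 = 185/9; ||v||^2 = 26; deficit = 49/9

Write each e_j = u_j / sqrt(<u_j, u_j>) where u_j is the displayed integer vector. Then <v, e_j> = <v, u_j> / sqrt(<u_j, u_j>), so |<v, e_j>|^2 = <v, u_j>^2 / <u_j, u_j>.
Coefficients: <v, e_1> = 12/sqrt(9), <v, e_2> = -48/sqrt(585), <v, e_3> = 38/sqrt(2340).
Square and sum: Σ |<v, e_j>|^2 = 185/9.
Compute ||v||^2 = v·v = 26.
Deficit = 26 − 185/9 = 49/9 ≥ 0, confirming Bessel's inequality. (The deficit equals ||v − Σ <v,e_j> e_j||^2, the squared distance from v to span{e_j}.)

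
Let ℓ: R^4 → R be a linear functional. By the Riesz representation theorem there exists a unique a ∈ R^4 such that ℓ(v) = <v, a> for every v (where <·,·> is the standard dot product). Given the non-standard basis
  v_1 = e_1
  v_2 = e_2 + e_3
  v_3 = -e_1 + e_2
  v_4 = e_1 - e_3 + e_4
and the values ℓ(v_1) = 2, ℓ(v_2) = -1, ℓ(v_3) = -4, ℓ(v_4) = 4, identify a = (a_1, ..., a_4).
a = (2, -2, 1, 3)

Write a = (a_1, ..., a_4) in the standard basis. For each basis vector v_i, ℓ(v_i) = <v_i, a> is a linear equation in the a_j's. Collect the n equations into a matrix system V a = ℓ, where row i of V is v_i (expressed in the standard basis). Since V is invertible (lower-triangular with 1s on the diagonal, up to permutation), solve by back-substitution:
  V =
[[1, 0, 0, 0],
 [0, 1, 1, 0],
 [-1, 1, 0, 0],
 [1, 0, -1, 1]]
  V a = (2, -1, -4, 4)
Solving gives a = (2, -2, 1, 3).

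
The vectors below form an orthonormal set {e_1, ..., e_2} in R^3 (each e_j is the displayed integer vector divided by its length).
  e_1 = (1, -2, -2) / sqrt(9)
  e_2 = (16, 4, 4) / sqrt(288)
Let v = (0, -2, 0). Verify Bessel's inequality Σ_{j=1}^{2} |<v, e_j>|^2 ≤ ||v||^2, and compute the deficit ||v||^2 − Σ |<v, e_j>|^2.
Σ |<v, e_j>|^2 = 2; ||v||^2 = 4; deficit = 2

Write each e_j = u_j / sqrt(<u_j, u_j>) where u_j is the displayed integer vector. Then <v, e_j> = <v, u_j> / sqrt(<u_j, u_j>), so |<v, e_j>|^2 = <v, u_j>^2 / <u_j, u_j>.
Coefficients: <v, e_1> = 4/sqrt(9), <v, e_2> = -8/sqrt(288).
Square and sum: Σ |<v, e_j>|^2 = 2.
Compute ||v||^2 = v·v = 4.
Deficit = 4 − 2 = 2 ≥ 0, confirming Bessel's inequality. (The deficit equals ||v − Σ <v,e_j> e_j||^2, the squared distance from v to span{e_j}.)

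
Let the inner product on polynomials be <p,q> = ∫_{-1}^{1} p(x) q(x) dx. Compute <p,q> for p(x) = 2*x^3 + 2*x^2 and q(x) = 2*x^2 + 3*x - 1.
<p,q> = 8/3

Expand the product: p(x)·q(x) = 4*x^5 + 10*x^4 + 4*x^3 - 2*x^2.
∫_{-1}^{1} of each monomial x^k gives [2/(k+1) if k even, 0 if k odd]. Integrating term-by-term (or equivalently evaluating the antiderivative F(x) = 2*x^6/3 + 2*x^5 + x^4 - 2*x^3/3 at the endpoints):
  F(1) − F(−1) = 3 − (1/3) = 8/3.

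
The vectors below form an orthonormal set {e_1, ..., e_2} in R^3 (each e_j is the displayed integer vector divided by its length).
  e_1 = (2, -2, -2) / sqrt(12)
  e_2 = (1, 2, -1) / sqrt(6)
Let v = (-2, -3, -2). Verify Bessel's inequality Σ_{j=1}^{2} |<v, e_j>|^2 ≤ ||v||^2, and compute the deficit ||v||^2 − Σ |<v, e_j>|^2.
Σ |<v, e_j>|^2 = 9; ||v||^2 = 17; deficit = 8

Write each e_j = u_j / sqrt(<u_j, u_j>) where u_j is the displayed integer vector. Then <v, e_j> = <v, u_j> / sqrt(<u_j, u_j>), so |<v, e_j>|^2 = <v, u_j>^2 / <u_j, u_j>.
Coefficients: <v, e_1> = 6/sqrt(12), <v, e_2> = -6/sqrt(6).
Square and sum: Σ |<v, e_j>|^2 = 9.
Compute ||v||^2 = v·v = 17.
Deficit = 17 − 9 = 8 ≥ 0, confirming Bessel's inequality. (The deficit equals ||v − Σ <v,e_j> e_j||^2, the squared distance from v to span{e_j}.)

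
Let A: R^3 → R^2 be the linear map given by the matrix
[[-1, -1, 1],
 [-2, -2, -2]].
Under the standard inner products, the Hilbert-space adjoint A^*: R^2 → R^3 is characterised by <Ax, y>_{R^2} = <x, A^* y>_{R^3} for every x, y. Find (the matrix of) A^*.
A^* = A^T =
[[-1, -2],
 [-1, -2],
 [1, -2]]

For real matrices with standard dot products, the defining identity <Ax, y> = <x, A^* y> gives (Ax)^T y = x^T (A^*) y, i.e. x^T A^T y = x^T (A^*) y. Since this holds for all x, y, we must have A^* = A^T. Therefore
A^* =
[[-1, -2],
 [-1, -2],
 [1, -2]].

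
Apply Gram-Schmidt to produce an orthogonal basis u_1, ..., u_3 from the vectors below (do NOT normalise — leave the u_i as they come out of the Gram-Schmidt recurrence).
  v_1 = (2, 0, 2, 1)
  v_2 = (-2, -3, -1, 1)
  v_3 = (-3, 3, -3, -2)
Orthogonal basis:
  u_1 = (2, 0, 2, 1)
  u_2 = (-8/9, -3, 1/9, 14/9)
  u_3 = (-3/5, 3/5, 1/5, 4/5)

Apply the Gram-Schmidt recurrence
  u_1 = v_1
  u_i = v_i − Σ_{j<i} ((v_i · u_j) / (u_j · u_j)) · u_j.

Step by step this gives:
  u_1 = (2, 0, 2, 1)
  u_2 = (-8/9, -3, 1/9, 14/9)
  u_3 = (-3/5, 3/5, 1/5, 4/5)

Orthogonality check:
  u_2 · u_1 = 0 (should be 0)
  u_3 · u_1 = 0 (should be 0)
  u_3 · u_2 = 0 (should be 0)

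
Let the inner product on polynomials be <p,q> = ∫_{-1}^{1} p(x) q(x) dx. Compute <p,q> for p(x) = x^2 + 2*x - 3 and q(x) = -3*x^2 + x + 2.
<p,q> = -68/15

Expand the product: p(x)·q(x) = -3*x^4 - 5*x^3 + 13*x^2 + x - 6.
∫_{-1}^{1} of each monomial x^k gives [2/(k+1) if k even, 0 if k odd]. Integrating term-by-term (or equivalently evaluating the antiderivative F(x) = -3*x^5/5 - 5*x^4/4 + 13*x^3/3 + x^2/2 - 6*x at the endpoints):
  F(1) − F(−1) = -181/60 − (91/60) = -68/15.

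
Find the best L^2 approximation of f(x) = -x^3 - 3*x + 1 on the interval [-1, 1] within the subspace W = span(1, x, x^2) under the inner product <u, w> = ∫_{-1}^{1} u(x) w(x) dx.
g(x) = 1 - 18*x/5

The best approximation g ∈ W is the orthogonal projection of f onto W. Writing g = a_0 + a_1 x + a_2 x^2, the coefficients solve the normal equations G · a = b where
  G_{ij} = <φ_i, φ_j> and b_i = <f, φ_i>, with φ_0 = 1, φ_1 = x, φ_2 = x^2.
G =
  [2, 0, 2/3]
  [0, 2/3, 0]
  [2/3, 0, 2/5],
b = (2, -12/5, 2/3).
Solving gives a_0 = 1, a_1 = -18/5, a_2 = 0, so
  g(x) = 1 - 18*x/5.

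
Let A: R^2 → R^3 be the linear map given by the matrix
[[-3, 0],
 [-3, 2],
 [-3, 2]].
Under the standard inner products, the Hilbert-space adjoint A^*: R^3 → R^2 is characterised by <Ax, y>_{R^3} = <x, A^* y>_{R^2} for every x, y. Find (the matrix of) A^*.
A^* = A^T =
[[-3, -3, -3],
 [0, 2, 2]]

For real matrices with standard dot products, the defining identity <Ax, y> = <x, A^* y> gives (Ax)^T y = x^T (A^*) y, i.e. x^T A^T y = x^T (A^*) y. Since this holds for all x, y, we must have A^* = A^T. Therefore
A^* =
[[-3, -3, -3],
 [0, 2, 2]].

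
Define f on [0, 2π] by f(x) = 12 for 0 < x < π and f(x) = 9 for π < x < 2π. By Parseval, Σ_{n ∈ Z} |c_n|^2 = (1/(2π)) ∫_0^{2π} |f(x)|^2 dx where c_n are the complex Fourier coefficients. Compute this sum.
Σ |c_n|^2 = 225/2

Parseval equates the L^2 energy of f (normalised by 1/(2π)) with the ℓ^2 sum of its Fourier coefficients: (1/(2π)) ∫_0^{2π} |f|^2 = Σ |c_n|^2.
Compute the left side: (1/(2π)) [∫_0^π 12^2 dx + ∫_π^{2π} 9^2 dx] = (1/(2π)) · (144π + 81π) = (144 + 81)/2 = 225/2.
So Σ_{n ∈ Z} |c_n|^2 = 225/2.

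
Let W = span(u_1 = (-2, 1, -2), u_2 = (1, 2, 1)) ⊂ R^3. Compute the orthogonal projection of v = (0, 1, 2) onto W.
proj_W(v) = (1, 1, 1)

Set up U = [u_1 | ... | u_2] ∈ R^(3×2). The projector onto W = col(U) is P = U (U^T U)^(-1) U^T.
Compute U^T U =
  [9, -2]
  [-2, 6],
and U^T v = (-3, 4).
Solve U^T U · c = U^T v for the coefficients: c = (-1/5, 3/5). The projection is proj_W(v) = U c.
Check: (v - proj_W(v)) · u_1 = 0  (should be 0).
Check: (v - proj_W(v)) · u_2 = 0  (should be 0).
Result: proj_W(v) = (1, 1, 1).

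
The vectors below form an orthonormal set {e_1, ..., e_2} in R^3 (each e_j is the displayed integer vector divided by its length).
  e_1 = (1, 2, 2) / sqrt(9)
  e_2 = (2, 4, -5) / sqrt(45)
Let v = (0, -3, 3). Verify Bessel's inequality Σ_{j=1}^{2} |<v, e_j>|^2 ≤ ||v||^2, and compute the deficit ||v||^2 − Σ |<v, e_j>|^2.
Σ |<v, e_j>|^2 = 81/5; ||v||^2 = 18; deficit = 9/5

Write each e_j = u_j / sqrt(<u_j, u_j>) where u_j is the displayed integer vector. Then <v, e_j> = <v, u_j> / sqrt(<u_j, u_j>), so |<v, e_j>|^2 = <v, u_j>^2 / <u_j, u_j>.
Coefficients: <v, e_1> = 0/sqrt(9), <v, e_2> = -27/sqrt(45).
Square and sum: Σ |<v, e_j>|^2 = 81/5.
Compute ||v||^2 = v·v = 18.
Deficit = 18 − 81/5 = 9/5 ≥ 0, confirming Bessel's inequality. (The deficit equals ||v − Σ <v,e_j> e_j||^2, the squared distance from v to span{e_j}.)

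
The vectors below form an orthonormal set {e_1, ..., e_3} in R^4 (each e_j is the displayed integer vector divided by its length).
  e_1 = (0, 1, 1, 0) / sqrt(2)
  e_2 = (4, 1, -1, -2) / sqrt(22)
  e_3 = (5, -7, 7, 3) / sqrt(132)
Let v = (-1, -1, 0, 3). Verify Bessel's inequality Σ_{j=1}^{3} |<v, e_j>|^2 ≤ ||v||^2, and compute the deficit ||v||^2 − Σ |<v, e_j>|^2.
Σ |<v, e_j>|^2 = 83/12; ||v||^2 = 11; deficit = 49/12

Write each e_j = u_j / sqrt(<u_j, u_j>) where u_j is the displayed integer vector. Then <v, e_j> = <v, u_j> / sqrt(<u_j, u_j>), so |<v, e_j>|^2 = <v, u_j>^2 / <u_j, u_j>.
Coefficients: <v, e_1> = -1/sqrt(2), <v, e_2> = -11/sqrt(22), <v, e_3> = 11/sqrt(132).
Square and sum: Σ |<v, e_j>|^2 = 83/12.
Compute ||v||^2 = v·v = 11.
Deficit = 11 − 83/12 = 49/12 ≥ 0, confirming Bessel's inequality. (The deficit equals ||v − Σ <v,e_j> e_j||^2, the squared distance from v to span{e_j}.)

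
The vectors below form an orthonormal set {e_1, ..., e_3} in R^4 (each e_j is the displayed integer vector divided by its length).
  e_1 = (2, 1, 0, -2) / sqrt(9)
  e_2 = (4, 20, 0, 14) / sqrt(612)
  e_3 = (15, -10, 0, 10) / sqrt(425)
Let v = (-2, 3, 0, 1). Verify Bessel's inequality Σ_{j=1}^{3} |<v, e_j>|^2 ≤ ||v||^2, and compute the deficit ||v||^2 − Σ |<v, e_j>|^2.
Σ |<v, e_j>|^2 = 14; ||v||^2 = 14; deficit = 0

Write each e_j = u_j / sqrt(<u_j, u_j>) where u_j is the displayed integer vector. Then <v, e_j> = <v, u_j> / sqrt(<u_j, u_j>), so |<v, e_j>|^2 = <v, u_j>^2 / <u_j, u_j>.
Coefficients: <v, e_1> = -3/sqrt(9), <v, e_2> = 66/sqrt(612), <v, e_3> = -50/sqrt(425).
Square and sum: Σ |<v, e_j>|^2 = 14.
Compute ||v||^2 = v·v = 14.
Deficit = 14 − 14 = 0 ≥ 0, confirming Bessel's inequality. (The deficit equals ||v − Σ <v,e_j> e_j||^2, the squared distance from v to span{e_j}.)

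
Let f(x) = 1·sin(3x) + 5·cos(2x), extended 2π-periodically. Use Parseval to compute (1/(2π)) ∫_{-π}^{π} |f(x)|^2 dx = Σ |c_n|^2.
Σ |c_n|^2 = 13

Expand |f|^2 and use orthogonality of {sin(nx), cos(mx)} on [-π, π]:
  ∫_{-π}^{π} sin(nx)^2 dx = π, ∫ cos(mx)^2 dx = π, and cross terms integrate to 0.
So ∫_{-π}^{π} f(x)^2 dx = 1^2 · π + 5^2 · π = (1 + 25)π.
Divide by 2π: (1 + 25)/2 = 13.
By Parseval, this equals Σ |c_n|^2.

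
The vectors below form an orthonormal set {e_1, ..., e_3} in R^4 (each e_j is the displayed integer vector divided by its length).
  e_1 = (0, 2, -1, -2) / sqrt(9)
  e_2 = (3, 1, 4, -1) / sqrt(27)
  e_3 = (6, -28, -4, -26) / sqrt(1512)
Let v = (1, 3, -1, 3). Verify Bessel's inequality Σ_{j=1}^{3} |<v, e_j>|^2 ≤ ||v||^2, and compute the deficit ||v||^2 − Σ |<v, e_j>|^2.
Σ |<v, e_j>|^2 = 108/7; ||v||^2 = 20; deficit = 32/7

Write each e_j = u_j / sqrt(<u_j, u_j>) where u_j is the displayed integer vector. Then <v, e_j> = <v, u_j> / sqrt(<u_j, u_j>), so |<v, e_j>|^2 = <v, u_j>^2 / <u_j, u_j>.
Coefficients: <v, e_1> = 1/sqrt(9), <v, e_2> = -1/sqrt(27), <v, e_3> = -152/sqrt(1512).
Square and sum: Σ |<v, e_j>|^2 = 108/7.
Compute ||v||^2 = v·v = 20.
Deficit = 20 − 108/7 = 32/7 ≥ 0, confirming Bessel's inequality. (The deficit equals ||v − Σ <v,e_j> e_j||^2, the squared distance from v to span{e_j}.)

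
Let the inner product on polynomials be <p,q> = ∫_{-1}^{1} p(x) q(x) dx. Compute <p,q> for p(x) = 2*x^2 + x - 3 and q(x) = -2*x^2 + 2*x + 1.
<p,q> = -14/15

Expand the product: p(x)·q(x) = -4*x^4 + 2*x^3 + 10*x^2 - 5*x - 3.
∫_{-1}^{1} of each monomial x^k gives [2/(k+1) if k even, 0 if k odd]. Integrating term-by-term (or equivalently evaluating the antiderivative F(x) = -4*x^5/5 + x^4/2 + 10*x^3/3 - 5*x^2/2 - 3*x at the endpoints):
  F(1) − F(−1) = -37/15 − (-23/15) = -14/15.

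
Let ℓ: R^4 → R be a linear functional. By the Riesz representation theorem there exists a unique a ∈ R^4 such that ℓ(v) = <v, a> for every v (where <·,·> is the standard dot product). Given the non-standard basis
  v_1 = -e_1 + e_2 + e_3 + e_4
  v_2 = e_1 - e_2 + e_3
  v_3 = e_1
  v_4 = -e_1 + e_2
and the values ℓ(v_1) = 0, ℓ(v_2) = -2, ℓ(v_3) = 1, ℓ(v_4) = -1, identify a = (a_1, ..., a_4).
a = (1, 0, -3, 4)

Write a = (a_1, ..., a_4) in the standard basis. For each basis vector v_i, ℓ(v_i) = <v_i, a> is a linear equation in the a_j's. Collect the n equations into a matrix system V a = ℓ, where row i of V is v_i (expressed in the standard basis). Since V is invertible (lower-triangular with 1s on the diagonal, up to permutation), solve by back-substitution:
  V =
[[-1, 1, 1, 1],
 [1, -1, 1, 0],
 [1, 0, 0, 0],
 [-1, 1, 0, 0]]
  V a = (0, -2, 1, -1)
Solving gives a = (1, 0, -3, 4).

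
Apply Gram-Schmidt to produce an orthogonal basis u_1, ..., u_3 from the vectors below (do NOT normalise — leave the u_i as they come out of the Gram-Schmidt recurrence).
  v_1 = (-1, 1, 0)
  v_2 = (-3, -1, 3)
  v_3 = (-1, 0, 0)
Orthogonal basis:
  u_1 = (-1, 1, 0)
  u_2 = (-2, -2, 3)
  u_3 = (-9/34, -9/34, -6/17)

Apply the Gram-Schmidt recurrence
  u_1 = v_1
  u_i = v_i − Σ_{j<i} ((v_i · u_j) / (u_j · u_j)) · u_j.

Step by step this gives:
  u_1 = (-1, 1, 0)
  u_2 = (-2, -2, 3)
  u_3 = (-9/34, -9/34, -6/17)

Orthogonality check:
  u_2 · u_1 = 0 (should be 0)
  u_3 · u_1 = 0 (should be 0)
  u_3 · u_2 = 0 (should be 0)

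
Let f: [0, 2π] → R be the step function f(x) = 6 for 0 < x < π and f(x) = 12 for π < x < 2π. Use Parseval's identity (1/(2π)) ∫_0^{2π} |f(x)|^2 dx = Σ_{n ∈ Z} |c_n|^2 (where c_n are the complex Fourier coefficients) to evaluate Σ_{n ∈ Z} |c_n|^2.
Σ |c_n|^2 = 90

Parseval equates the L^2 energy of f (normalised by 1/(2π)) with the ℓ^2 sum of its Fourier coefficients: (1/(2π)) ∫_0^{2π} |f|^2 = Σ |c_n|^2.
Compute the left side: (1/(2π)) [∫_0^π 6^2 dx + ∫_π^{2π} 12^2 dx] = (1/(2π)) · (36π + 144π) = (36 + 144)/2 = 90.
So Σ_{n ∈ Z} |c_n|^2 = 90.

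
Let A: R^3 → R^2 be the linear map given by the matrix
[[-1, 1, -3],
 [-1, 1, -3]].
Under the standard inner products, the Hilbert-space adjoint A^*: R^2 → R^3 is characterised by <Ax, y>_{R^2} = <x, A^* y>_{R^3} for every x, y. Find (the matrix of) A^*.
A^* = A^T =
[[-1, -1],
 [1, 1],
 [-3, -3]]

For real matrices with standard dot products, the defining identity <Ax, y> = <x, A^* y> gives (Ax)^T y = x^T (A^*) y, i.e. x^T A^T y = x^T (A^*) y. Since this holds for all x, y, we must have A^* = A^T. Therefore
A^* =
[[-1, -1],
 [1, 1],
 [-3, -3]].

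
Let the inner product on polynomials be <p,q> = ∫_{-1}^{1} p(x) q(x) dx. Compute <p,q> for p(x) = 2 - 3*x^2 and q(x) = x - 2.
<p,q> = -4

Expand the product: p(x)·q(x) = -3*x^3 + 6*x^2 + 2*x - 4.
∫_{-1}^{1} of each monomial x^k gives [2/(k+1) if k even, 0 if k odd]. Integrating term-by-term (or equivalently evaluating the antiderivative F(x) = -3*x^4/4 + 2*x^3 + x^2 - 4*x at the endpoints):
  F(1) − F(−1) = -7/4 − (9/4) = -4.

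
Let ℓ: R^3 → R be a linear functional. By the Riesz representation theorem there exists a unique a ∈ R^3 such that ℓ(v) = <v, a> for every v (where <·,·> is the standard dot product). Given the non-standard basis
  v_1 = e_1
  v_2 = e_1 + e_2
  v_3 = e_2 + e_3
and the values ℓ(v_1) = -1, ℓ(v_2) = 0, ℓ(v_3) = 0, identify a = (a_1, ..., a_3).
a = (-1, 1, -1)

Write a = (a_1, ..., a_3) in the standard basis. For each basis vector v_i, ℓ(v_i) = <v_i, a> is a linear equation in the a_j's. Collect the n equations into a matrix system V a = ℓ, where row i of V is v_i (expressed in the standard basis). Since V is invertible (lower-triangular with 1s on the diagonal, up to permutation), solve by back-substitution:
  V =
[[1, 0, 0],
 [1, 1, 0],
 [0, 1, 1]]
  V a = (-1, 0, 0)
Solving gives a = (-1, 1, -1).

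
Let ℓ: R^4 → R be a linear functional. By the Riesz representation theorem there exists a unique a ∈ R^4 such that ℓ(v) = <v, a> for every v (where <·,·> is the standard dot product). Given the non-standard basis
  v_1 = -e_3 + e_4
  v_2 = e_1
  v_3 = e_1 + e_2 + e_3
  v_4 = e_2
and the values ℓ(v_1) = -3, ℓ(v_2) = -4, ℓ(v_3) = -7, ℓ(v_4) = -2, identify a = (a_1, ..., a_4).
a = (-4, -2, -1, -4)

Write a = (a_1, ..., a_4) in the standard basis. For each basis vector v_i, ℓ(v_i) = <v_i, a> is a linear equation in the a_j's. Collect the n equations into a matrix system V a = ℓ, where row i of V is v_i (expressed in the standard basis). Since V is invertible (lower-triangular with 1s on the diagonal, up to permutation), solve by back-substitution:
  V =
[[0, 0, -1, 1],
 [1, 0, 0, 0],
 [1, 1, 1, 0],
 [0, 1, 0, 0]]
  V a = (-3, -4, -7, -2)
Solving gives a = (-4, -2, -1, -4).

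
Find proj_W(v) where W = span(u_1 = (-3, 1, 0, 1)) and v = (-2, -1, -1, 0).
proj_W(v) = (-15/11, 5/11, 0, 5/11)

Set up U = [u_1 | ... | u_1] ∈ R^(4×1). The projector onto W = col(U) is P = U (U^T U)^(-1) U^T.
Compute U^T U =
  [11],
and U^T v = (5).
Solve U^T U · c = U^T v for the coefficients: c = (5/11). The projection is proj_W(v) = U c.
Check: (v - proj_W(v)) · u_1 = 0  (should be 0).
Result: proj_W(v) = (-15/11, 5/11, 0, 5/11).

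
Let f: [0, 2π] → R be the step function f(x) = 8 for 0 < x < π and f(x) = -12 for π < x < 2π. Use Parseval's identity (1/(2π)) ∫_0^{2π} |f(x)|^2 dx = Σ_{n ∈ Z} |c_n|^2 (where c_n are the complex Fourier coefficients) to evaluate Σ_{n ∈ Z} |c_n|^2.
Σ |c_n|^2 = 104

Parseval equates the L^2 energy of f (normalised by 1/(2π)) with the ℓ^2 sum of its Fourier coefficients: (1/(2π)) ∫_0^{2π} |f|^2 = Σ |c_n|^2.
Compute the left side: (1/(2π)) [∫_0^π 8^2 dx + ∫_π^{2π} (-12)^2 dx] = (1/(2π)) · (64π + 144π) = (64 + 144)/2 = 104.
So Σ_{n ∈ Z} |c_n|^2 = 104.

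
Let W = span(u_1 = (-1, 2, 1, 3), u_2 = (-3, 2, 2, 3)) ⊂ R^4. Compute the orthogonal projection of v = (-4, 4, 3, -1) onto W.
proj_W(v) = (-95/22, 9/11, 26/11, 27/22)

Set up U = [u_1 | ... | u_2] ∈ R^(4×2). The projector onto W = col(U) is P = U (U^T U)^(-1) U^T.
Compute U^T U =
  [15, 18]
  [18, 26],
and U^T v = (12, 23).
Solve U^T U · c = U^T v for the coefficients: c = (-17/11, 43/22). The projection is proj_W(v) = U c.
Check: (v - proj_W(v)) · u_1 = 0  (should be 0).
Check: (v - proj_W(v)) · u_2 = 0  (should be 0).
Result: proj_W(v) = (-95/22, 9/11, 26/11, 27/22).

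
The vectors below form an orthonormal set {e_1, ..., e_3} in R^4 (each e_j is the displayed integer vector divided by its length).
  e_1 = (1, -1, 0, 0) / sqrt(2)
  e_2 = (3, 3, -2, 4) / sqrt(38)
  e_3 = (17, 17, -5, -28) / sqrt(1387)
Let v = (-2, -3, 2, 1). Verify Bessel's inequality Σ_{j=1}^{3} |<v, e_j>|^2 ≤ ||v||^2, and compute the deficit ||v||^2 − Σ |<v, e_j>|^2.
Σ |<v, e_j>|^2 = 1265/73; ||v||^2 = 18; deficit = 49/73

Write each e_j = u_j / sqrt(<u_j, u_j>) where u_j is the displayed integer vector. Then <v, e_j> = <v, u_j> / sqrt(<u_j, u_j>), so |<v, e_j>|^2 = <v, u_j>^2 / <u_j, u_j>.
Coefficients: <v, e_1> = 1/sqrt(2), <v, e_2> = -15/sqrt(38), <v, e_3> = -123/sqrt(1387).
Square and sum: Σ |<v, e_j>|^2 = 1265/73.
Compute ||v||^2 = v·v = 18.
Deficit = 18 − 1265/73 = 49/73 ≥ 0, confirming Bessel's inequality. (The deficit equals ||v − Σ <v,e_j> e_j||^2, the squared distance from v to span{e_j}.)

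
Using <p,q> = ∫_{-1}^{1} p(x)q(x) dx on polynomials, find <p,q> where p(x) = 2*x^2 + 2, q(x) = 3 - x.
<p,q> = 16

Expand the product: p(x)·q(x) = -2*x^3 + 6*x^2 - 2*x + 6.
∫_{-1}^{1} of each monomial x^k gives [2/(k+1) if k even, 0 if k odd]. Integrating term-by-term (or equivalently evaluating the antiderivative F(x) = -x^4/2 + 2*x^3 - x^2 + 6*x at the endpoints):
  F(1) − F(−1) = 13/2 − (-19/2) = 16.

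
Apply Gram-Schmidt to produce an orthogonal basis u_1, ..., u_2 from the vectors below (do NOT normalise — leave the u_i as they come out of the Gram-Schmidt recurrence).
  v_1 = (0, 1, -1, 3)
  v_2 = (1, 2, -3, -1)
Orthogonal basis:
  u_1 = (0, 1, -1, 3)
  u_2 = (1, 20/11, -31/11, -17/11)

Apply the Gram-Schmidt recurrence
  u_1 = v_1
  u_i = v_i − Σ_{j<i} ((v_i · u_j) / (u_j · u_j)) · u_j.

Step by step this gives:
  u_1 = (0, 1, -1, 3)
  u_2 = (1, 20/11, -31/11, -17/11)

Orthogonality check:
  u_2 · u_1 = 0 (should be 0)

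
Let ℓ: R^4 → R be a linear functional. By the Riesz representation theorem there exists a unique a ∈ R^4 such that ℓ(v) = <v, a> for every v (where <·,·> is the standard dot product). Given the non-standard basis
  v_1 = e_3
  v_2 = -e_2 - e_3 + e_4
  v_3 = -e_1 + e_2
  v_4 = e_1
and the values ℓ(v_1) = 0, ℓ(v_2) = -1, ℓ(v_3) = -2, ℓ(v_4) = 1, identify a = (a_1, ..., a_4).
a = (1, -1, 0, -2)

Write a = (a_1, ..., a_4) in the standard basis. For each basis vector v_i, ℓ(v_i) = <v_i, a> is a linear equation in the a_j's. Collect the n equations into a matrix system V a = ℓ, where row i of V is v_i (expressed in the standard basis). Since V is invertible (lower-triangular with 1s on the diagonal, up to permutation), solve by back-substitution:
  V =
[[0, 0, 1, 0],
 [0, -1, -1, 1],
 [-1, 1, 0, 0],
 [1, 0, 0, 0]]
  V a = (0, -1, -2, 1)
Solving gives a = (1, -1, 0, -2).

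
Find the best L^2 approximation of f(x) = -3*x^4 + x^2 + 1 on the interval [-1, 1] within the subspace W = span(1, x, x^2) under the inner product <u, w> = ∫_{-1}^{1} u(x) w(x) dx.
g(x) = 44/35 - 11*x^2/7

The best approximation g ∈ W is the orthogonal projection of f onto W. Writing g = a_0 + a_1 x + a_2 x^2, the coefficients solve the normal equations G · a = b where
  G_{ij} = <φ_i, φ_j> and b_i = <f, φ_i>, with φ_0 = 1, φ_1 = x, φ_2 = x^2.
G =
  [2, 0, 2/3]
  [0, 2/3, 0]
  [2/3, 0, 2/5],
b = (22/15, 0, 22/105).
Solving gives a_0 = 44/35, a_1 = 0, a_2 = -11/7, so
  g(x) = 44/35 - 11*x^2/7.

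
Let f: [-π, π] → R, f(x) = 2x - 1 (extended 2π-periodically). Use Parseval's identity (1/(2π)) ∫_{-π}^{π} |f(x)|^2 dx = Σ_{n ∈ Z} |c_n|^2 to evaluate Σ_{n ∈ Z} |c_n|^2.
Σ |c_n|^2 = 4π^2/3 + 1

Expand and integrate term by term over [-π, π]:
  ∫ (2x)^2 dx = 4·(2π^3/3); ∫ 2·2·(-1)·x dx = 0 (odd integrand); ∫ (-1)^2 dx = 1·2π.
So (1/(2π)) ∫_{-π}^{π} (2x - 1)^2 dx = 4π^2/3 + 1 = 4π^2/3 + 1.
Parseval ⇒ Σ |c_n|^2 = 4π^2/3 + 1.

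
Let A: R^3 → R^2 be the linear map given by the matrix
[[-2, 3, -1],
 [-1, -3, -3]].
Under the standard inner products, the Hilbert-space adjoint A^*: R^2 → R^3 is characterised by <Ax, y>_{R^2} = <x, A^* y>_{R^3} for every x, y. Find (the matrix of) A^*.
A^* = A^T =
[[-2, -1],
 [3, -3],
 [-1, -3]]

For real matrices with standard dot products, the defining identity <Ax, y> = <x, A^* y> gives (Ax)^T y = x^T (A^*) y, i.e. x^T A^T y = x^T (A^*) y. Since this holds for all x, y, we must have A^* = A^T. Therefore
A^* =
[[-2, -1],
 [3, -3],
 [-1, -3]].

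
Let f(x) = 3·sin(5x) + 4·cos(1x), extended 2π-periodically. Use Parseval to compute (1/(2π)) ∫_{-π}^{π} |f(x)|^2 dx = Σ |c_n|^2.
Σ |c_n|^2 = 25/2

Expand |f|^2 and use orthogonality of {sin(nx), cos(mx)} on [-π, π]:
  ∫_{-π}^{π} sin(nx)^2 dx = π, ∫ cos(mx)^2 dx = π, and cross terms integrate to 0.
So ∫_{-π}^{π} f(x)^2 dx = 3^2 · π + 4^2 · π = (9 + 16)π.
Divide by 2π: (9 + 16)/2 = 25/2.
By Parseval, this equals Σ |c_n|^2.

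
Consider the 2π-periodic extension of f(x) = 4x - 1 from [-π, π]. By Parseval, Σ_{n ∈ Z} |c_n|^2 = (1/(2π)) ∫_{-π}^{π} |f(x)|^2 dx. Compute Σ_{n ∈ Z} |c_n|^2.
Σ |c_n|^2 = 16π^2/3 + 1

Expand and integrate term by term over [-π, π]:
  ∫ (4x)^2 dx = 16·(2π^3/3); ∫ 2·4·(-1)·x dx = 0 (odd integrand); ∫ (-1)^2 dx = 1·2π.
So (1/(2π)) ∫_{-π}^{π} (4x - 1)^2 dx = 16π^2/3 + 1 = 16π^2/3 + 1.
Parseval ⇒ Σ |c_n|^2 = 16π^2/3 + 1.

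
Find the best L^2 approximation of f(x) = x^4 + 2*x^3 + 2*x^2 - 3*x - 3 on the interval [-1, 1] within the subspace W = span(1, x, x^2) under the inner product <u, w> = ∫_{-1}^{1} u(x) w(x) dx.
g(x) = 20*x^2/7 - 9*x/5 - 108/35

The best approximation g ∈ W is the orthogonal projection of f onto W. Writing g = a_0 + a_1 x + a_2 x^2, the coefficients solve the normal equations G · a = b where
  G_{ij} = <φ_i, φ_j> and b_i = <f, φ_i>, with φ_0 = 1, φ_1 = x, φ_2 = x^2.
G =
  [2, 0, 2/3]
  [0, 2/3, 0]
  [2/3, 0, 2/5],
b = (-64/15, -6/5, -32/35).
Solving gives a_0 = -108/35, a_1 = -9/5, a_2 = 20/7, so
  g(x) = 20*x^2/7 - 9*x/5 - 108/35.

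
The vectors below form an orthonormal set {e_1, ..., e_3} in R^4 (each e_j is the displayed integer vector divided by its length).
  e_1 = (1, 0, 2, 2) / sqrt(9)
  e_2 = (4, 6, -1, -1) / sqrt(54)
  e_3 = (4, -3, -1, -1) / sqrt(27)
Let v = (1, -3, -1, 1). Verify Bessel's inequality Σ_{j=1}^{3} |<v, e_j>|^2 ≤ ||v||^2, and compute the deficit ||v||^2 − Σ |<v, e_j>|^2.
Σ |<v, e_j>|^2 = 10; ||v||^2 = 12; deficit = 2

Write each e_j = u_j / sqrt(<u_j, u_j>) where u_j is the displayed integer vector. Then <v, e_j> = <v, u_j> / sqrt(<u_j, u_j>), so |<v, e_j>|^2 = <v, u_j>^2 / <u_j, u_j>.
Coefficients: <v, e_1> = 1/sqrt(9), <v, e_2> = -14/sqrt(54), <v, e_3> = 13/sqrt(27).
Square and sum: Σ |<v, e_j>|^2 = 10.
Compute ||v||^2 = v·v = 12.
Deficit = 12 − 10 = 2 ≥ 0, confirming Bessel's inequality. (The deficit equals ||v − Σ <v,e_j> e_j||^2, the squared distance from v to span{e_j}.)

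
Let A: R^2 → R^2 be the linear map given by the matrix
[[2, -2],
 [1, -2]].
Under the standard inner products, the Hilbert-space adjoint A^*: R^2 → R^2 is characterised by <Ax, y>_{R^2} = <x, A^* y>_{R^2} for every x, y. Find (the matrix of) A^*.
A^* = A^T =
[[2, 1],
 [-2, -2]]

For real matrices with standard dot products, the defining identity <Ax, y> = <x, A^* y> gives (Ax)^T y = x^T (A^*) y, i.e. x^T A^T y = x^T (A^*) y. Since this holds for all x, y, we must have A^* = A^T. Therefore
A^* =
[[2, 1],
 [-2, -2]].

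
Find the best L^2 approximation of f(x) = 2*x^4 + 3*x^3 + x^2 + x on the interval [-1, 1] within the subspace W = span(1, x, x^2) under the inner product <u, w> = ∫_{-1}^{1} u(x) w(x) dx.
g(x) = 19*x^2/7 + 14*x/5 - 6/35

The best approximation g ∈ W is the orthogonal projection of f onto W. Writing g = a_0 + a_1 x + a_2 x^2, the coefficients solve the normal equations G · a = b where
  G_{ij} = <φ_i, φ_j> and b_i = <f, φ_i>, with φ_0 = 1, φ_1 = x, φ_2 = x^2.
G =
  [2, 0, 2/3]
  [0, 2/3, 0]
  [2/3, 0, 2/5],
b = (22/15, 28/15, 34/35).
Solving gives a_0 = -6/35, a_1 = 14/5, a_2 = 19/7, so
  g(x) = 19*x^2/7 + 14*x/5 - 6/35.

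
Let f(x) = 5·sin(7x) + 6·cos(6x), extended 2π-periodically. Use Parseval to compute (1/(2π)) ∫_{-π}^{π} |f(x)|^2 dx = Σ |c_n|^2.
Σ |c_n|^2 = 61/2

Expand |f|^2 and use orthogonality of {sin(nx), cos(mx)} on [-π, π]:
  ∫_{-π}^{π} sin(nx)^2 dx = π, ∫ cos(mx)^2 dx = π, and cross terms integrate to 0.
So ∫_{-π}^{π} f(x)^2 dx = 5^2 · π + 6^2 · π = (25 + 36)π.
Divide by 2π: (25 + 36)/2 = 61/2.
By Parseval, this equals Σ |c_n|^2.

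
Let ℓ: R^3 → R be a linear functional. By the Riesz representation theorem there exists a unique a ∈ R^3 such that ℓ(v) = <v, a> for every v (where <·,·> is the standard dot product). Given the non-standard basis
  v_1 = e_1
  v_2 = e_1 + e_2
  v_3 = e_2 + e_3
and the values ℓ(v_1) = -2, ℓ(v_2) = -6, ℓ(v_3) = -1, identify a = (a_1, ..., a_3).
a = (-2, -4, 3)

Write a = (a_1, ..., a_3) in the standard basis. For each basis vector v_i, ℓ(v_i) = <v_i, a> is a linear equation in the a_j's. Collect the n equations into a matrix system V a = ℓ, where row i of V is v_i (expressed in the standard basis). Since V is invertible (lower-triangular with 1s on the diagonal, up to permutation), solve by back-substitution:
  V =
[[1, 0, 0],
 [1, 1, 0],
 [0, 1, 1]]
  V a = (-2, -6, -1)
Solving gives a = (-2, -4, 3).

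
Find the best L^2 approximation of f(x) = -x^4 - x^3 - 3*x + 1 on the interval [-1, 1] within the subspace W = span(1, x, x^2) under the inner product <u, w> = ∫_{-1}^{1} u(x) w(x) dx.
g(x) = -6*x^2/7 - 18*x/5 + 38/35

The best approximation g ∈ W is the orthogonal projection of f onto W. Writing g = a_0 + a_1 x + a_2 x^2, the coefficients solve the normal equations G · a = b where
  G_{ij} = <φ_i, φ_j> and b_i = <f, φ_i>, with φ_0 = 1, φ_1 = x, φ_2 = x^2.
G =
  [2, 0, 2/3]
  [0, 2/3, 0]
  [2/3, 0, 2/5],
b = (8/5, -12/5, 8/21).
Solving gives a_0 = 38/35, a_1 = -18/5, a_2 = -6/7, so
  g(x) = -6*x^2/7 - 18*x/5 + 38/35.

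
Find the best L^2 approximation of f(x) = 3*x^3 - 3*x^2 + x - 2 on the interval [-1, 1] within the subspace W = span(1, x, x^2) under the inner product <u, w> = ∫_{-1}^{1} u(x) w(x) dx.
g(x) = -3*x^2 + 14*x/5 - 2

The best approximation g ∈ W is the orthogonal projection of f onto W. Writing g = a_0 + a_1 x + a_2 x^2, the coefficients solve the normal equations G · a = b where
  G_{ij} = <φ_i, φ_j> and b_i = <f, φ_i>, with φ_0 = 1, φ_1 = x, φ_2 = x^2.
G =
  [2, 0, 2/3]
  [0, 2/3, 0]
  [2/3, 0, 2/5],
b = (-6, 28/15, -38/15).
Solving gives a_0 = -2, a_1 = 14/5, a_2 = -3, so
  g(x) = -3*x^2 + 14*x/5 - 2.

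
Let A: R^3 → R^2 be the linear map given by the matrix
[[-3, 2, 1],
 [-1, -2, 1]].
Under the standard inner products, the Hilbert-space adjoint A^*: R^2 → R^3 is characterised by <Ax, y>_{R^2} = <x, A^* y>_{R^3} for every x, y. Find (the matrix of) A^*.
A^* = A^T =
[[-3, -1],
 [2, -2],
 [1, 1]]

For real matrices with standard dot products, the defining identity <Ax, y> = <x, A^* y> gives (Ax)^T y = x^T (A^*) y, i.e. x^T A^T y = x^T (A^*) y. Since this holds for all x, y, we must have A^* = A^T. Therefore
A^* =
[[-3, -1],
 [2, -2],
 [1, 1]].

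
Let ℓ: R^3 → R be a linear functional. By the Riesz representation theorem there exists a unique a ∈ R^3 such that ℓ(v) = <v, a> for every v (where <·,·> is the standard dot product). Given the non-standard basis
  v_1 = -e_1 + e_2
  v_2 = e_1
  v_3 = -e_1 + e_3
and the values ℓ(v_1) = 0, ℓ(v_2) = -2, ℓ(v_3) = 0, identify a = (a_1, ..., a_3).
a = (-2, -2, -2)

Write a = (a_1, ..., a_3) in the standard basis. For each basis vector v_i, ℓ(v_i) = <v_i, a> is a linear equation in the a_j's. Collect the n equations into a matrix system V a = ℓ, where row i of V is v_i (expressed in the standard basis). Since V is invertible (lower-triangular with 1s on the diagonal, up to permutation), solve by back-substitution:
  V =
[[-1, 1, 0],
 [1, 0, 0],
 [-1, 0, 1]]
  V a = (0, -2, 0)
Solving gives a = (-2, -2, -2).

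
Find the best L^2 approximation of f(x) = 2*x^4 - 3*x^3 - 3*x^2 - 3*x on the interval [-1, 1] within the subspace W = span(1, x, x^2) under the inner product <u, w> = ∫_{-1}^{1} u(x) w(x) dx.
g(x) = -9*x^2/7 - 24*x/5 - 6/35

The best approximation g ∈ W is the orthogonal projection of f onto W. Writing g = a_0 + a_1 x + a_2 x^2, the coefficients solve the normal equations G · a = b where
  G_{ij} = <φ_i, φ_j> and b_i = <f, φ_i>, with φ_0 = 1, φ_1 = x, φ_2 = x^2.
G =
  [2, 0, 2/3]
  [0, 2/3, 0]
  [2/3, 0, 2/5],
b = (-6/5, -16/5, -22/35).
Solving gives a_0 = -6/35, a_1 = -24/5, a_2 = -9/7, so
  g(x) = -9*x^2/7 - 24*x/5 - 6/35.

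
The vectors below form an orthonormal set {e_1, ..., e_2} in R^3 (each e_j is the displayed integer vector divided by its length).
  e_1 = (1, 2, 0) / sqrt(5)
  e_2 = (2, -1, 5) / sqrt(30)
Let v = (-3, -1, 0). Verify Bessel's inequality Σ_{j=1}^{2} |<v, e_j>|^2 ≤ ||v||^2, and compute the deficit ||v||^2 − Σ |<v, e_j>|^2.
Σ |<v, e_j>|^2 = 35/6; ||v||^2 = 10; deficit = 25/6

Write each e_j = u_j / sqrt(<u_j, u_j>) where u_j is the displayed integer vector. Then <v, e_j> = <v, u_j> / sqrt(<u_j, u_j>), so |<v, e_j>|^2 = <v, u_j>^2 / <u_j, u_j>.
Coefficients: <v, e_1> = -5/sqrt(5), <v, e_2> = -5/sqrt(30).
Square and sum: Σ |<v, e_j>|^2 = 35/6.
Compute ||v||^2 = v·v = 10.
Deficit = 10 − 35/6 = 25/6 ≥ 0, confirming Bessel's inequality. (The deficit equals ||v − Σ <v,e_j> e_j||^2, the squared distance from v to span{e_j}.)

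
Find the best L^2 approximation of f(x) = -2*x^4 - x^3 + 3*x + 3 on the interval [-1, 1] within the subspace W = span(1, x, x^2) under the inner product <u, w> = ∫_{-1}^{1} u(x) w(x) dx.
g(x) = -12*x^2/7 + 12*x/5 + 111/35

The best approximation g ∈ W is the orthogonal projection of f onto W. Writing g = a_0 + a_1 x + a_2 x^2, the coefficients solve the normal equations G · a = b where
  G_{ij} = <φ_i, φ_j> and b_i = <f, φ_i>, with φ_0 = 1, φ_1 = x, φ_2 = x^2.
G =
  [2, 0, 2/3]
  [0, 2/3, 0]
  [2/3, 0, 2/5],
b = (26/5, 8/5, 10/7).
Solving gives a_0 = 111/35, a_1 = 12/5, a_2 = -12/7, so
  g(x) = -12*x^2/7 + 12*x/5 + 111/35.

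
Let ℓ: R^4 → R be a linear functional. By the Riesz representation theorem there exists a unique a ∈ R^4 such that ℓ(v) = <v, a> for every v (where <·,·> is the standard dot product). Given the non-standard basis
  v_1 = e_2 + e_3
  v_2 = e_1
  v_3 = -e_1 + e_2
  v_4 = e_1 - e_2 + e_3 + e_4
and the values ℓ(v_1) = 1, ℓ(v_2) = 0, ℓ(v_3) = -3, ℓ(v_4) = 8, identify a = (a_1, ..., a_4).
a = (0, -3, 4, 1)

Write a = (a_1, ..., a_4) in the standard basis. For each basis vector v_i, ℓ(v_i) = <v_i, a> is a linear equation in the a_j's. Collect the n equations into a matrix system V a = ℓ, where row i of V is v_i (expressed in the standard basis). Since V is invertible (lower-triangular with 1s on the diagonal, up to permutation), solve by back-substitution:
  V =
[[0, 1, 1, 0],
 [1, 0, 0, 0],
 [-1, 1, 0, 0],
 [1, -1, 1, 1]]
  V a = (1, 0, -3, 8)
Solving gives a = (0, -3, 4, 1).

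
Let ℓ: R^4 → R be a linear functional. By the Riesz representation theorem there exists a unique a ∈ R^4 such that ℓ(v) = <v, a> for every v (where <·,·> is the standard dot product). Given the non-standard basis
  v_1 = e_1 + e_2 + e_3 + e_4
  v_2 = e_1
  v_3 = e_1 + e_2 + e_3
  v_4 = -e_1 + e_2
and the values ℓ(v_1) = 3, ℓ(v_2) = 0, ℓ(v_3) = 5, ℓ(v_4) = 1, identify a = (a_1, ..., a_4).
a = (0, 1, 4, -2)

Write a = (a_1, ..., a_4) in the standard basis. For each basis vector v_i, ℓ(v_i) = <v_i, a> is a linear equation in the a_j's. Collect the n equations into a matrix system V a = ℓ, where row i of V is v_i (expressed in the standard basis). Since V is invertible (lower-triangular with 1s on the diagonal, up to permutation), solve by back-substitution:
  V =
[[1, 1, 1, 1],
 [1, 0, 0, 0],
 [1, 1, 1, 0],
 [-1, 1, 0, 0]]
  V a = (3, 0, 5, 1)
Solving gives a = (0, 1, 4, -2).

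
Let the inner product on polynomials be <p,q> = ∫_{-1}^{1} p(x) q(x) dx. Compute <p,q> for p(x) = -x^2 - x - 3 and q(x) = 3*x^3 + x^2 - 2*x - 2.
<p,q> = 166/15

Expand the product: p(x)·q(x) = -3*x^5 - 4*x^4 - 8*x^3 + x^2 + 8*x + 6.
∫_{-1}^{1} of each monomial x^k gives [2/(k+1) if k even, 0 if k odd]. Integrating term-by-term (or equivalently evaluating the antiderivative F(x) = -x^6/2 - 4*x^5/5 - 2*x^4 + x^3/3 + 4*x^2 + 6*x at the endpoints):
  F(1) − F(−1) = 211/30 − (-121/30) = 166/15.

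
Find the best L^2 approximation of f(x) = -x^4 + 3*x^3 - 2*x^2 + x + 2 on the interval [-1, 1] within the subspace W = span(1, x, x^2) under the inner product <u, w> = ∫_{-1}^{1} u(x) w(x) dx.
g(x) = -20*x^2/7 + 14*x/5 + 73/35

The best approximation g ∈ W is the orthogonal projection of f onto W. Writing g = a_0 + a_1 x + a_2 x^2, the coefficients solve the normal equations G · a = b where
  G_{ij} = <φ_i, φ_j> and b_i = <f, φ_i>, with φ_0 = 1, φ_1 = x, φ_2 = x^2.
G =
  [2, 0, 2/3]
  [0, 2/3, 0]
  [2/3, 0, 2/5],
b = (34/15, 28/15, 26/105).
Solving gives a_0 = 73/35, a_1 = 14/5, a_2 = -20/7, so
  g(x) = -20*x^2/7 + 14*x/5 + 73/35.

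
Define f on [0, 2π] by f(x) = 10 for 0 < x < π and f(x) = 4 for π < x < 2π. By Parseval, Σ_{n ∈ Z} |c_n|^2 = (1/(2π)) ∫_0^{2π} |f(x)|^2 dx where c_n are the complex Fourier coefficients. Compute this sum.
Σ |c_n|^2 = 58

Parseval equates the L^2 energy of f (normalised by 1/(2π)) with the ℓ^2 sum of its Fourier coefficients: (1/(2π)) ∫_0^{2π} |f|^2 = Σ |c_n|^2.
Compute the left side: (1/(2π)) [∫_0^π 10^2 dx + ∫_π^{2π} 4^2 dx] = (1/(2π)) · (100π + 16π) = (100 + 16)/2 = 58.
So Σ_{n ∈ Z} |c_n|^2 = 58.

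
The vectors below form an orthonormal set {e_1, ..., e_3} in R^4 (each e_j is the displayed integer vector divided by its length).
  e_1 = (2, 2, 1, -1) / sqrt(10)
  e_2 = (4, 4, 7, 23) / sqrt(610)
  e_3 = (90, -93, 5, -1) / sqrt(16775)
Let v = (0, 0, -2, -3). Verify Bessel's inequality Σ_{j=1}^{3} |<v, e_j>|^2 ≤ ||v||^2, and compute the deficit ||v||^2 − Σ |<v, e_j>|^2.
Σ |<v, e_j>|^2 = 3134/275; ||v||^2 = 13; deficit = 441/275

Write each e_j = u_j / sqrt(<u_j, u_j>) where u_j is the displayed integer vector. Then <v, e_j> = <v, u_j> / sqrt(<u_j, u_j>), so |<v, e_j>|^2 = <v, u_j>^2 / <u_j, u_j>.
Coefficients: <v, e_1> = 1/sqrt(10), <v, e_2> = -83/sqrt(610), <v, e_3> = -7/sqrt(16775).
Square and sum: Σ |<v, e_j>|^2 = 3134/275.
Compute ||v||^2 = v·v = 13.
Deficit = 13 − 3134/275 = 441/275 ≥ 0, confirming Bessel's inequality. (The deficit equals ||v − Σ <v,e_j> e_j||^2, the squared distance from v to span{e_j}.)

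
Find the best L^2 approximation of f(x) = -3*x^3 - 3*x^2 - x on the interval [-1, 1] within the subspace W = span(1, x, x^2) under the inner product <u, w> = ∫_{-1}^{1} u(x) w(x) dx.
g(x) = -3*x^2 - 14*x/5

The best approximation g ∈ W is the orthogonal projection of f onto W. Writing g = a_0 + a_1 x + a_2 x^2, the coefficients solve the normal equations G · a = b where
  G_{ij} = <φ_i, φ_j> and b_i = <f, φ_i>, with φ_0 = 1, φ_1 = x, φ_2 = x^2.
G =
  [2, 0, 2/3]
  [0, 2/3, 0]
  [2/3, 0, 2/5],
b = (-2, -28/15, -6/5).
Solving gives a_0 = 0, a_1 = -14/5, a_2 = -3, so
  g(x) = -3*x^2 - 14*x/5.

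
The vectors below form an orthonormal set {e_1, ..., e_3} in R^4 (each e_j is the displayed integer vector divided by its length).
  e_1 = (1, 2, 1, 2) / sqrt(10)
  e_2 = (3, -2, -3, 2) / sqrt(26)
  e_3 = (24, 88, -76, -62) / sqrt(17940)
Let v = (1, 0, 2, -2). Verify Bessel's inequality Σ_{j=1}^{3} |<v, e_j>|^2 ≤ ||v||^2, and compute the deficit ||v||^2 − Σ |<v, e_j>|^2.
Σ |<v, e_j>|^2 = 137/69; ||v||^2 = 9; deficit = 484/69

Write each e_j = u_j / sqrt(<u_j, u_j>) where u_j is the displayed integer vector. Then <v, e_j> = <v, u_j> / sqrt(<u_j, u_j>), so |<v, e_j>|^2 = <v, u_j>^2 / <u_j, u_j>.
Coefficients: <v, e_1> = -1/sqrt(10), <v, e_2> = -7/sqrt(26), <v, e_3> = -4/sqrt(17940).
Square and sum: Σ |<v, e_j>|^2 = 137/69.
Compute ||v||^2 = v·v = 9.
Deficit = 9 − 137/69 = 484/69 ≥ 0, confirming Bessel's inequality. (The deficit equals ||v − Σ <v,e_j> e_j||^2, the squared distance from v to span{e_j}.)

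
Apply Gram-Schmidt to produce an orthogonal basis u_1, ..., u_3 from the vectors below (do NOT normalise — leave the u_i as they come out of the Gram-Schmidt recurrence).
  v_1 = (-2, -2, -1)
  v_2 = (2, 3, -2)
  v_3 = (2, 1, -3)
Orthogonal basis:
  u_1 = (-2, -2, -1)
  u_2 = (2/9, 11/9, -26/9)
  u_3 = (98/89, -84/89, -28/89)

Apply the Gram-Schmidt recurrence
  u_1 = v_1
  u_i = v_i − Σ_{j<i} ((v_i · u_j) / (u_j · u_j)) · u_j.

Step by step this gives:
  u_1 = (-2, -2, -1)
  u_2 = (2/9, 11/9, -26/9)
  u_3 = (98/89, -84/89, -28/89)

Orthogonality check:
  u_2 · u_1 = 0 (should be 0)
  u_3 · u_1 = 0 (should be 0)
  u_3 · u_2 = 0 (should be 0)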